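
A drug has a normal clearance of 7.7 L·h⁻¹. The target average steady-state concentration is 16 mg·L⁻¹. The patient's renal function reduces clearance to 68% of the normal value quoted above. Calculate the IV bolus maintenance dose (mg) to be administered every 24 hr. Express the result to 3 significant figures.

2010 mg

Patient clearance = 0.68 × 7.700 = 5.236 L/h
D = CL × Css × τ = 5.236 × 16 × 24 = 2011 mg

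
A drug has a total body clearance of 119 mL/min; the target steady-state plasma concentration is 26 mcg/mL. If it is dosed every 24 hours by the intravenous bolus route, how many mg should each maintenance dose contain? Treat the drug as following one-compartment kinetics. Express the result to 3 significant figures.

CL = 119 mL/min = 119 × 0.06 = 7.140 L/h
D = CL × Css × τ = 7.140 × 26 × 24 = 4455 mg

4460 mg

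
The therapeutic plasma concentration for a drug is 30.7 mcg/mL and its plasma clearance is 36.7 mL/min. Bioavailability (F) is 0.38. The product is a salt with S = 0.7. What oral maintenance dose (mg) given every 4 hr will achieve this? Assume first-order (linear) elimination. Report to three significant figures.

Convert clearance: 36.7 mL/min × 60 min/h ÷ 1000 mL/L = 2.202 L/h
D = CL × Css × τ / F / S = 2.202 × 30.7 × 4 / 0.38 / 0.7 = 1017 mg

1020 mg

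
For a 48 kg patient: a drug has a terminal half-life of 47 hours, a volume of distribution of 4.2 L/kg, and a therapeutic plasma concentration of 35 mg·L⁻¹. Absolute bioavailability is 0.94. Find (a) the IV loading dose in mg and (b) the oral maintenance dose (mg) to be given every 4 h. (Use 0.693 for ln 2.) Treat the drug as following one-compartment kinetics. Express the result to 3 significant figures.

Total Vd = 4.2 × 48 = 201.6 L
LD = Vd × C = 201.6 × 35 = 7056 mg
CL = 0.693 × Vd / t½ = 0.693 × 201.6 / 47 = 2.973 L/h
D = CL × Css × τ / F = 2.973 × 35 × 4 / 0.94 = 442.8 mg

(a) 7060 mg; (b) 443 mg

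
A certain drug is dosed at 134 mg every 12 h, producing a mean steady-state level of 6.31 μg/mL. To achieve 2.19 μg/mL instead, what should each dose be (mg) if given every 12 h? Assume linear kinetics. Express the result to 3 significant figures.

For first-order elimination, Css ∝ F·D/(CL·τ); F and CL are unchanged, so Css ∝ D/τ.
D₂ = D₁ × (Css,target / Css,current) = 134 × 2.19/6.31 = 46.51 mg

46.5 mg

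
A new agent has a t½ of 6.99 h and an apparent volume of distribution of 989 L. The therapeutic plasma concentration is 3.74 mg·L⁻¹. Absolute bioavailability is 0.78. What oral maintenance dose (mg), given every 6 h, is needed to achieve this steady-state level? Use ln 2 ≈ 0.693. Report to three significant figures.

CL = 0.693 × Vd / t½ = 0.693 × 989.0 / 6.99 = 98.05 L/h
D = CL × Css × τ / F = 98.05 × 3.74 × 6 / 0.78 = 2821 mg

2820 mg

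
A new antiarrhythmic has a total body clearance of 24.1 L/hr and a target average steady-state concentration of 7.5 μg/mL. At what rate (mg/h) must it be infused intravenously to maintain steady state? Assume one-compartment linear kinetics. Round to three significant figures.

181 mg/h

Infusion rate = CL · Css = 24.10 L/h × 7.5 mg/L = 180.8 mg/h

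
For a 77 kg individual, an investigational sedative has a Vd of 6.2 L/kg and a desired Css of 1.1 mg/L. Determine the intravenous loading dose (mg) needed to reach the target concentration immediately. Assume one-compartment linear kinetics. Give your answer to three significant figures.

Vd = 6.2 L/kg × 77 kg = 477.4 L
The loading dose fills Vd to the target concentration.
LD = Vd × C = 477.4 × 1.100 = 525.1 mg

525 mg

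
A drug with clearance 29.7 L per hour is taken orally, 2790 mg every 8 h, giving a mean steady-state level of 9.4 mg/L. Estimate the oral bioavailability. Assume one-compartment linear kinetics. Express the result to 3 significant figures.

0.801

F·D/τ = CL·Css at steady state → F = CL·Css·τ / D.
F = 29.7 × 9.4 × 8 / 2790 = 0.801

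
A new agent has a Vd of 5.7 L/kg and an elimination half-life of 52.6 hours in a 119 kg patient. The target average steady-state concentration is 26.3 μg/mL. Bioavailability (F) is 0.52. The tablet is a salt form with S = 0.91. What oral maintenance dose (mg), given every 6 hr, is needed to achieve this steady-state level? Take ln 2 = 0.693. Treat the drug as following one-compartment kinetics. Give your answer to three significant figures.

2980 mg

Vd(total) = 119 kg × 5.7 L/kg = 678.3 L
CL = ln 2 · Vd / t½ = 0.693 × 678.3 / 52.6 = 8.937 L/h
D = CL × Css × τ / F / S = 8.937 × 26.3 × 6 / 0.52 / 0.91 = 2980 mg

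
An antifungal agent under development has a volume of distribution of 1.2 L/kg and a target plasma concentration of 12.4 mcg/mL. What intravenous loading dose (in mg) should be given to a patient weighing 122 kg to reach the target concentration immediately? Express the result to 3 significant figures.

Vd(total) = 122 kg × 1.2 L/kg = 146.4 L
LD = Vd × C = 146.4 × 12.40 = 1815 mg

1820 mg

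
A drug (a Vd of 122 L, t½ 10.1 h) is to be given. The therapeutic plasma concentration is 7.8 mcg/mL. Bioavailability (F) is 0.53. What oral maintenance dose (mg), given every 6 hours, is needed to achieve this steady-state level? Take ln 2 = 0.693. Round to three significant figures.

739 mg

CL = ln 2 · Vd / t½ = 0.693 × 122.0 / 10.1 = 8.371 L/h
D = CL × Css × τ / F = 8.371 × 7.8 × 6 / 0.53 = 739.2 mg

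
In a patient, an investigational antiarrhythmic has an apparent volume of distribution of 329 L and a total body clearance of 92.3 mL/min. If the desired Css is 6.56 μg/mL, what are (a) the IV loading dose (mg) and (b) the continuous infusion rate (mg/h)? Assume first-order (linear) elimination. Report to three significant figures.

(a) 2160 mg; (b) 36.3 mg/h

LD = Vd · C_target = 329.0 × 6.56 = 2158 mg
CL = 92.3 mL/min × 60/1000 = 5.538 L/h
Maintenance: replace elimination → rate = CL × Css = 5.538 × 6.56 = 36.33 mg/h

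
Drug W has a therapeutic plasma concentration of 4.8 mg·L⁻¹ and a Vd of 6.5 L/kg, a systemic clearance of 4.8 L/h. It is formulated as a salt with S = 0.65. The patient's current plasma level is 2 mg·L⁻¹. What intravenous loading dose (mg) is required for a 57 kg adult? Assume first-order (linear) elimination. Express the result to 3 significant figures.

Vd = 6.5 L/kg × 57 kg = 370.5 L
The loading dose fills Vd to the target concentration; clearance is irrelevant here.
Concentration deficit ΔC = 4.8 − 2 = 2.800 mg/L
LD = Vd × ΔC / S = 370.5 × 2.800 / 0.65 = 1596 mg

1600 mg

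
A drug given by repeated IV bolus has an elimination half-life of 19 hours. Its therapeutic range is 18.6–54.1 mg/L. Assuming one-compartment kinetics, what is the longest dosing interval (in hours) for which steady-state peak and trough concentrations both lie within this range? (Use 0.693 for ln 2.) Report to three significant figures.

k = 0.693 / t½ = 0.693 / 19 = 0.03647 h⁻¹
Between IV bolus doses, concentration decays as C = C₀·e^(−kτ), so C_peak/C_trough = e^(kτ).
τ_max = ln(C_peak/C_trough) / k = ln(54.1/18.6) / 0.03647 = 1.068 / 0.03647 = 29.28 h

29.3 h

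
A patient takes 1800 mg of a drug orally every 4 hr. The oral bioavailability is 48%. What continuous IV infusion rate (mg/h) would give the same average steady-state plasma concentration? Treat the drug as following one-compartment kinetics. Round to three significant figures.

Equivalent systemic input: infusion rate = F·D/τ.
Rate = 0.48 × 1800 / 4 = 216.0 mg/h

216 mg/h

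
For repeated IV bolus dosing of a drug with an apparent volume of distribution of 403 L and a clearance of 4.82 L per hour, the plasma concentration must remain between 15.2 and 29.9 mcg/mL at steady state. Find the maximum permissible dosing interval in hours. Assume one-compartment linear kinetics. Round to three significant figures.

56.6 h

k = CL / Vd = 4.820 / 403.0 = 0.01196 h⁻¹
Between IV bolus doses, concentration decays as C = C₀·e^(−kτ), so C_peak/C_trough = e^(kτ).
τ_max = ln(C_peak/C_trough) / k = ln(29.9/15.2) / 0.01196 = 0.6766 / 0.01196 = 56.57 h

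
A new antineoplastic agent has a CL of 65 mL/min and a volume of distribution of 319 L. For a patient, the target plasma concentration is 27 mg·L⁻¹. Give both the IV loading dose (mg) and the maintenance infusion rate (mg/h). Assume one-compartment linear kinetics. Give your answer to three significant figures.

(a) 8610 mg; (b) 105 mg/h

LD = Vd · C_target = 319.0 × 27 = 8613 mg
CL = 65 mL/min × 60/1000 = 3.900 L/h
Infusion rate = 3.900 L/h × 27 mg/L = 105.3 mg/h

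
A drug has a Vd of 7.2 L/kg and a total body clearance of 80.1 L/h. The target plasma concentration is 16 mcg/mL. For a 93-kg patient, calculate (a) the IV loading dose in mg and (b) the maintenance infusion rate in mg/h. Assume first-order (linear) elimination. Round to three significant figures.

(a) 10700 mg; (b) 1280 mg/h

Total Vd = 7.2 × 93 = 669.6 L
Loading dose = Vd × C = 669.6 × 16 = 10710 mg
Maintenance infusion rate = CL × Css = 80.10 × 16 = 1282 mg/h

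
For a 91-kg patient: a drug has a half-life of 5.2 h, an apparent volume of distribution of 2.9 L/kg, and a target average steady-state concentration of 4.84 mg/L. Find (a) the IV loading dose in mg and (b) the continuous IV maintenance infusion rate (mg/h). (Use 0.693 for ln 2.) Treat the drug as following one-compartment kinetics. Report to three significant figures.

Total Vd = 2.9 × 91 = 263.9 L
LD = Vd × C = 263.9 × 4.84 = 1277 mg
CL = 0.693 × Vd / t½ = 0.693 × 263.9 / 5.2 = 35.17 L/h
Infusion rate = CL × Css = 35.17 × 4.84 = 170.2 mg/h

(a) 1280 mg; (b) 170 mg/h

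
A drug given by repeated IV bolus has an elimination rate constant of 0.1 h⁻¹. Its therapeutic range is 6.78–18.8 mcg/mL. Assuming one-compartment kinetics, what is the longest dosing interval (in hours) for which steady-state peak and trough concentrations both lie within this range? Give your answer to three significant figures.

Between IV bolus doses, concentration decays as C = C₀·e^(−kτ), so C_peak/C_trough = e^(kτ).
τ_max = ln(C_peak/C_trough) / k = ln(18.8/6.78) / 0.1000 = 1.020 / 0.1000 = 10.20 h

10.2 h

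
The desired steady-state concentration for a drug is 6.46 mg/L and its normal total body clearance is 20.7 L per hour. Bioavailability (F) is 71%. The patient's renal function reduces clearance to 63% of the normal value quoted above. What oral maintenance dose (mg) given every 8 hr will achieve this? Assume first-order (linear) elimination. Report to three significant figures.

949 mg

Patient clearance = 0.63 × 20.70 = 13.04 L/h
D = CL × Css × τ / F = 13.04 × 6.46 × 8 / 0.71 = 949.2 mg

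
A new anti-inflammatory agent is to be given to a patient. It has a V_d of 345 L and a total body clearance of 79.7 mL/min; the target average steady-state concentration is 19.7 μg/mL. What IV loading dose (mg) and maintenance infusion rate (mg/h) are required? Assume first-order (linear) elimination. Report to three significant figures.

(a) 6800 mg; (b) 94.2 mg/h

Loading dose = Vd × C = 345.0 × 19.7 = 6797 mg
CL = 79.7 mL/min × 60/1000 = 4.782 L/h
Maintenance infusion rate = CL × Css = 4.782 × 19.7 = 94.21 mg/h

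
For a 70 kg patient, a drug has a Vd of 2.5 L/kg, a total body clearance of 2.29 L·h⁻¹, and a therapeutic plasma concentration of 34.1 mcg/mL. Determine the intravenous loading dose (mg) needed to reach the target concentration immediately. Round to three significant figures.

5970 mg

Vd = 2.5 L/kg × 70 kg = 175.0 L
The loading dose fills Vd to the target concentration; clearance is irrelevant here.
LD = Vd × C = 175.0 × 34.10 = 5968 mg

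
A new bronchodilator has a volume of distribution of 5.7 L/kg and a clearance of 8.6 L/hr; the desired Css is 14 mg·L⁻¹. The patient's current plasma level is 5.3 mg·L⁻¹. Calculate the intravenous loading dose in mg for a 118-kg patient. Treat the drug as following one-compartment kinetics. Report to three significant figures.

Vd(total) = 118 kg × 5.7 L/kg = 672.6 L
Concentration deficit ΔC = 14 − 5.3 = 8.700 mg/L
LD = Vd × ΔC = 672.6 × 8.700 = 5852 mg

5850 mg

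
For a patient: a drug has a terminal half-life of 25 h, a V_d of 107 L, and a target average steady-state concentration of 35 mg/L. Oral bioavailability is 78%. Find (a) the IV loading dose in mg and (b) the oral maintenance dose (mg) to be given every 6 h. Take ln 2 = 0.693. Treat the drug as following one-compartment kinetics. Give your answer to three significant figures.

(a) 3750 mg; (b) 799 mg

LD = Vd × C = 107.0 × 35 = 3745 mg
CL = 0.693 × Vd / t½ = 0.693 × 107.0 / 25 = 2.966 L/h
D = CL × Css × τ / F = 2.966 × 35 × 6 / 0.78 = 798.5 mg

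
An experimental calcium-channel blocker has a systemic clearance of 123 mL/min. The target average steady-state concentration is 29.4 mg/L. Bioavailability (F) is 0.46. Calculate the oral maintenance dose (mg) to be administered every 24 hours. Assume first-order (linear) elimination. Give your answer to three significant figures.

CL = 123 mL/min × 60/1000 = 7.380 L/h
D = CL × Css × τ / F = 7.380 × 29.4 × 24 / 0.46 = 11320 mg

11300 mg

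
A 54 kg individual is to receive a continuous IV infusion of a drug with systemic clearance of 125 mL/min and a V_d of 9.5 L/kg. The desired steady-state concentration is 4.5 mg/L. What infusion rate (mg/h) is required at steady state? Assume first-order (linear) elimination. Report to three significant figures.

CL = 125 mL/min = 125 × 0.06 = 7.500 L/h
Vd does not affect the maintenance rate; only clearance governs steady-state input.
Rate = CL × Css = 7.500 × 4.5 = 33.75 mg/h

33.8 mg/h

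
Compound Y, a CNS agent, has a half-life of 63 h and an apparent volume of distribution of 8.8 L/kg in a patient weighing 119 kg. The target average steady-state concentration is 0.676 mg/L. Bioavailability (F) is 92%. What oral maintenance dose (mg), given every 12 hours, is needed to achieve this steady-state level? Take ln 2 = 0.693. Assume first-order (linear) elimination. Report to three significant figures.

Vd(total) = 119 kg × 8.8 L/kg = 1047 L
CL = 0.693 × Vd / t½ = 0.693 × 1047 / 63 = 11.52 L/h
D = CL × Css × τ / F = 11.52 × 0.676 × 12 / 0.92 = 101.6 mg

102 mg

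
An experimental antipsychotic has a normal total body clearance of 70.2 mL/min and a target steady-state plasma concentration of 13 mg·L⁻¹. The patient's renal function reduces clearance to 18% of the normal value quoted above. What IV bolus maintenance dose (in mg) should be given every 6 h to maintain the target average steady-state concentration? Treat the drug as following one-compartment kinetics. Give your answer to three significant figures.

Convert clearance: 70.2 mL/min × 60 min/h ÷ 1000 mL/L = 4.212 L/h
Patient clearance = 0.18 × 4.212 = 0.7582 L/h
D = CL × Css × τ = 0.7582 × 13 × 6 = 59.14 mg

59.1 mg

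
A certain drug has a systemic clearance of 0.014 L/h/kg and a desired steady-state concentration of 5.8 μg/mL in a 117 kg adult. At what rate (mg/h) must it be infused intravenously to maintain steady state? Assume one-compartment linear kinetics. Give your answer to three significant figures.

CL = 0.014 L/h/kg × 117 kg = 1.638 L/h
Rate = CL × Css = 1.638 × 5.8 = 9.500 mg/h

9.50 mg/h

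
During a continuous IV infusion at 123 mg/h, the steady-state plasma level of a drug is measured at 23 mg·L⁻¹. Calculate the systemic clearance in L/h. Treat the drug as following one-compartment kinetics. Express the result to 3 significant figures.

At steady state, infusion rate = CL × Css, so CL = rate / Css.
CL = 123 / 23 = 5.348 L/h

5.35 L/h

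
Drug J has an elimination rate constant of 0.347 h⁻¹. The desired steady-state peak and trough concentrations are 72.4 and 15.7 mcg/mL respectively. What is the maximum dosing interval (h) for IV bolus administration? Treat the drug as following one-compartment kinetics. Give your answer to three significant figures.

Between IV bolus doses, concentration decays as C = C₀·e^(−kτ), so C_peak/C_trough = e^(kτ).
τ_max = ln(C_peak/C_trough) / k = ln(72.4/15.7) / 0.3470 = 1.529 / 0.3470 = 4.406 h

4.41 h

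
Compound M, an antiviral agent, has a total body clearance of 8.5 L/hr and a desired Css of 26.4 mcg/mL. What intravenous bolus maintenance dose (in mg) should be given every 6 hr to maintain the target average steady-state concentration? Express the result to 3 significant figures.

D = CL × Css × τ = 8.500 × 26.4 × 6 = 1346 mg

1350 mg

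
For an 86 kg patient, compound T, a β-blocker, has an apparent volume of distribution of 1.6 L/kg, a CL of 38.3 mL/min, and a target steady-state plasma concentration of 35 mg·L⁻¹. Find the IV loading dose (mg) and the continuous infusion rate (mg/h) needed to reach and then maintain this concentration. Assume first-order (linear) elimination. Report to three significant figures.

Vd(total) = 86 kg × 1.6 L/kg = 137.6 L
Loading dose = Vd × C = 137.6 × 35 = 4816 mg
CL = 38.3 mL/min × 60/1000 = 2.298 L/h
Maintenance: replace elimination → rate = CL × Css = 2.298 × 35 = 80.43 mg/h

(a) 4820 mg; (b) 80.4 mg/h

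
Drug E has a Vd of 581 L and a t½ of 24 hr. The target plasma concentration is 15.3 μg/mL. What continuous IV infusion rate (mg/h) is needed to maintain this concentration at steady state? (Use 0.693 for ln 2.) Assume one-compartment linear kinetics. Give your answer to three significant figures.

257 mg/h

CL = 0.693 × Vd / t½ = 0.693 × 581.0 / 24 = 16.78 L/h
Infusion rate = CL × Css = 16.78 × 15.3 = 256.7 mg/h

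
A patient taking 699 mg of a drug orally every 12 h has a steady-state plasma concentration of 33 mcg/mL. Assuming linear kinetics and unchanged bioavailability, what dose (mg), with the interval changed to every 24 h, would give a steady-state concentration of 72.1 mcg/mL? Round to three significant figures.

For first-order elimination, Css ∝ F·D/(CL·τ); F and CL are unchanged, so Css ∝ D/τ.
D₂ = D₁ × (Css,target / Css,current) × (τ₂/τ₁) = 699 × (72.1/33) × (24/12) = 3054 mg

3050 mg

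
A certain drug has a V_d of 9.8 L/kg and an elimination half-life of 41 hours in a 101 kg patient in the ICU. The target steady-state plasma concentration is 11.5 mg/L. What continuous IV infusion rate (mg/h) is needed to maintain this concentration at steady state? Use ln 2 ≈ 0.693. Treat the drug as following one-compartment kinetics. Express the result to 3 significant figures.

192 mg/h

Vd = 9.8 L/kg × 101 kg = 989.8 L
CL = 0.693 × Vd / t½ = 0.693 × 989.8 / 41 = 16.73 L/h
Infusion rate = CL × Css = 16.73 × 11.5 = 192.4 mg/h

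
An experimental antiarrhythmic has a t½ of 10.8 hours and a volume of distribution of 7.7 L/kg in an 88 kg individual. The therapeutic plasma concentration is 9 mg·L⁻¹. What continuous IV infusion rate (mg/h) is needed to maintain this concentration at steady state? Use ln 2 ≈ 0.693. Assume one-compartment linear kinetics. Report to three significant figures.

391 mg/h

Total Vd = 7.7 × 88 = 677.6 L
CL = ln 2 · Vd / t½ = 0.693 × 677.6 / 10.8 = 43.48 L/h
Infusion rate = CL × Css = 43.48 × 9 = 391.3 mg/h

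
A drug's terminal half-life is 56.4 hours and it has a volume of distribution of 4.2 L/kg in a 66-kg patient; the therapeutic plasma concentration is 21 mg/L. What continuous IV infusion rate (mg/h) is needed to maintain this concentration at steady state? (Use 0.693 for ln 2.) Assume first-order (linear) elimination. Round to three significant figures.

71.5 mg/h

Total Vd = 4.2 × 66 = 277.2 L
CL = ln 2 · Vd / t½ = 0.693 × 277.2 / 56.4 = 3.406 L/h
Infusion rate = CL × Css = 3.406 × 21 = 71.53 mg/h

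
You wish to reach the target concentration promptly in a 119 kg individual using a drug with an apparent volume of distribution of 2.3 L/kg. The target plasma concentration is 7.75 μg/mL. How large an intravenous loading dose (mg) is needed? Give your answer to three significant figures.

Total Vd = 2.3 × 119 = 273.7 L
LD = Vd × C = 273.7 × 7.750 = 2121 mg

2120 mg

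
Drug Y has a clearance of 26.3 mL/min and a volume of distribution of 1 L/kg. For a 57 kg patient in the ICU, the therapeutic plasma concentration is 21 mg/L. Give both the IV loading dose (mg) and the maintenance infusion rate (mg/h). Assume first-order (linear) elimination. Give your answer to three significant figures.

Total Vd = 1 × 57 = 57.00 L
Loading dose = Vd × C = 57.00 × 21 = 1197 mg
CL = 26.3 mL/min = 26.3 × 0.06 = 1.578 L/h
Infusion rate = 1.578 L/h × 21 mg/L = 33.14 mg/h

(a) 1200 mg; (b) 33.1 mg/h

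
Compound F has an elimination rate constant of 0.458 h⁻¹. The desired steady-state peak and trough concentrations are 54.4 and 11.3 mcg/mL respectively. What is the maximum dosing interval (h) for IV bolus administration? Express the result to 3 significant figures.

3.43 h

Between IV bolus doses, concentration decays as C = C₀·e^(−kτ), so C_peak/C_trough = e^(kτ).
τ_max = ln(C_peak/C_trough) / k = ln(54.4/11.3) / 0.4580 = 1.572 / 0.4580 = 3.432 h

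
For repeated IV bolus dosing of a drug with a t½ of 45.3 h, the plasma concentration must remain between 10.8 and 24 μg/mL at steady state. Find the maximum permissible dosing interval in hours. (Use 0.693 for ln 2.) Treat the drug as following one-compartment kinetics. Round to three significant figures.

k = 0.693 / t½ = 0.693 / 45.3 = 0.01530 h⁻¹
Between IV bolus doses, concentration decays as C = C₀·e^(−kτ), so C_peak/C_trough = e^(kτ).
τ_max = ln(C_peak/C_trough) / k = ln(24/10.8) / 0.01530 = 0.7985 / 0.01530 = 52.19 h

52.2 h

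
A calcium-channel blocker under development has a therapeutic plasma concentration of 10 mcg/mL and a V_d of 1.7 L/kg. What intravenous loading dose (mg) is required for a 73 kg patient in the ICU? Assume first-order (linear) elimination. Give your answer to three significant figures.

Vd = 1.7 L/kg × 73 kg = 124.1 L
LD = Vd × C = 124.1 × 10.00 = 1241 mg

1240 mg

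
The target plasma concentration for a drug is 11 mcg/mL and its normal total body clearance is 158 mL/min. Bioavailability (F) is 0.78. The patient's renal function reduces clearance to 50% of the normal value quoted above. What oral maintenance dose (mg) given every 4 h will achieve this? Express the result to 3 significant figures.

Convert clearance: 158 mL/min × 60 min/h ÷ 1000 mL/L = 9.480 L/h
Patient clearance = 0.5 × 9.480 = 4.740 L/h
D = CL × Css × τ / F = 4.740 × 11 × 4 / 0.78 = 267.4 mg

267 mg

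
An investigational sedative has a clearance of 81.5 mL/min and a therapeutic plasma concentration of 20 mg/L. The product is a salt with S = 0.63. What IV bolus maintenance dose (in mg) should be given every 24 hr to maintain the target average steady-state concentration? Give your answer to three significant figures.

3730 mg

CL = 81.5 mL/min = 81.5 × 0.06 = 4.890 L/h
D = CL × Css × τ / S = 4.890 × 20 × 24 / 0.63 = 3726 mg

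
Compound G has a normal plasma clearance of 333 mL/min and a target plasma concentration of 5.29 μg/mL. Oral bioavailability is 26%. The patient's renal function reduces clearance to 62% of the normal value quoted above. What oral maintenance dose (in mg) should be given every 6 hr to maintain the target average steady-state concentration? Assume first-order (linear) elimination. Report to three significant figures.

1510 mg

Convert clearance: 333 mL/min × 60 min/h ÷ 1000 mL/L = 19.98 L/h
Patient clearance = 0.62 × 19.98 = 12.39 L/h
At steady state, dose per interval replaces the amount cleared in that interval: F·D/τ = CL·Css.
D = CL × Css × τ / F = 12.39 × 5.29 × 6 / 0.26 = 1513 mg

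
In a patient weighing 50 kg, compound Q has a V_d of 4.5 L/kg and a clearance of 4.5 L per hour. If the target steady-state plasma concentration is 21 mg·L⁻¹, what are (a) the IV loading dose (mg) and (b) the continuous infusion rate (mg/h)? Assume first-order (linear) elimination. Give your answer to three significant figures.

Total Vd = 4.5 × 50 = 225.0 L
Loading: fill Vd to C_target → 225.0 L × 21 mg/L = 4725 mg
Maintenance: replace elimination → rate = CL × Css = 4.500 × 21 = 94.50 mg/h

(a) 4730 mg; (b) 94.5 mg/h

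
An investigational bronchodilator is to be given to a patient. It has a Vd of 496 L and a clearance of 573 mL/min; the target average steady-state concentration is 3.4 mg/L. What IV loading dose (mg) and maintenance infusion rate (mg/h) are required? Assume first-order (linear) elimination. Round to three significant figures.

(a) 1690 mg; (b) 117 mg/h

Loading dose = Vd × C = 496.0 × 3.4 = 1686 mg
CL = 573 mL/min × 60/1000 = 34.38 L/h
Maintenance infusion rate = CL × Css = 34.38 × 3.4 = 116.9 mg/h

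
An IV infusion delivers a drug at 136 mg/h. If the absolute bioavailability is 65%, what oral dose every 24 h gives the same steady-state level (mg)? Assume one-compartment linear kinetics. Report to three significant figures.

To maintain the same Css, the systemic dosing rate must be unchanged: F·D/τ = infusion rate.
D = rate × τ / F = 136 × 24 / 0.65 = 5022 mg

5020 mg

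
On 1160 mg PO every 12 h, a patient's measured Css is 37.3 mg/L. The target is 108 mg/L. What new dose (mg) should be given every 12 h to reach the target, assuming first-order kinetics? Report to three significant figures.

3360 mg

For first-order elimination, Css ∝ F·D/(CL·τ); F and CL are unchanged, so Css ∝ D/τ.
D₂ = D₁ × (Css,target / Css,current) = 1160 × 108/37.3 = 3359 mg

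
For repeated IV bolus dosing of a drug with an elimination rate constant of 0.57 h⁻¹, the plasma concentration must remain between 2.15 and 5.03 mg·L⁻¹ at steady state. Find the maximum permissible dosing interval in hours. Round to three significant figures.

Between IV bolus doses, concentration decays as C = C₀·e^(−kτ), so C_peak/C_trough = e^(kτ).
τ_max = ln(C_peak/C_trough) / k = ln(5.03/2.15) / 0.5700 = 0.8500 / 0.5700 = 1.491 h

1.49 h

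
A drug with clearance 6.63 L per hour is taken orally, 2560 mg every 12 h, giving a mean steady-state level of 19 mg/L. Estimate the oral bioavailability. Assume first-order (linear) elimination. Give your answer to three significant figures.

0.590

F·D/τ = CL·Css at steady state → F = CL·Css·τ / D.
F = 6.63 × 19 × 12 / 2560 = 0.590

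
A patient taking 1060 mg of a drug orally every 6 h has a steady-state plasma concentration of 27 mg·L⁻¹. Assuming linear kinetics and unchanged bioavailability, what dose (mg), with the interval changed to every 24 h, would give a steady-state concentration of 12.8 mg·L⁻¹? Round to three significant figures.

For first-order elimination, Css ∝ F·D/(CL·τ); F and CL are unchanged, so Css ∝ D/τ.
D₂ = D₁ × (Css,target / Css,current) × (τ₂/τ₁) = 1060 × (12.8/27) × (24/6) = 2010 mg

2010 mg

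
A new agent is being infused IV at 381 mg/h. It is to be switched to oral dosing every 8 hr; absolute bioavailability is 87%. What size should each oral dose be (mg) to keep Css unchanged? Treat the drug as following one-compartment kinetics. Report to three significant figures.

3500 mg

To maintain the same Css, the systemic dosing rate must be unchanged: F·D/τ = infusion rate.
D = rate × τ / F = 381 × 8 / 0.87 = 3503 mg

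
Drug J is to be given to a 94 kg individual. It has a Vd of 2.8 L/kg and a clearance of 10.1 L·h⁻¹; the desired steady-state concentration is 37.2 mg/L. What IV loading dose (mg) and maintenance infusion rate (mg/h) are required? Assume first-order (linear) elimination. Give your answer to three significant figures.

(a) 9790 mg; (b) 376 mg/h

Total Vd = 2.8 × 94 = 263.2 L
LD = Vd · C_target = 263.2 × 37.2 = 9791 mg
Maintenance: replace elimination → rate = CL × Css = 10.10 × 37.2 = 375.7 mg/h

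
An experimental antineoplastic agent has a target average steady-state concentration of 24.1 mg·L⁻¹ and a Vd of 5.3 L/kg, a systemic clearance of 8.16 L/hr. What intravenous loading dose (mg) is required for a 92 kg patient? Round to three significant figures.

11800 mg

Total Vd = 5.3 × 92 = 487.6 L
The loading dose fills Vd to the target concentration; clearance is irrelevant here.
LD = Vd × C = 487.6 × 24.10 = 11750 mg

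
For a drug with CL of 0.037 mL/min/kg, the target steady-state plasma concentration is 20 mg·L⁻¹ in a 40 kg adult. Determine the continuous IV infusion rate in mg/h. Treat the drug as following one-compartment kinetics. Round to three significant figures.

CL = 0.037 mL/min/kg × 40 kg = 1.480 mL/min = 1.480 × 60/1000 = 0.08880 L/h
R₀ = 0.08880 × 20 = 1.776 mg/h

1.78 mg/h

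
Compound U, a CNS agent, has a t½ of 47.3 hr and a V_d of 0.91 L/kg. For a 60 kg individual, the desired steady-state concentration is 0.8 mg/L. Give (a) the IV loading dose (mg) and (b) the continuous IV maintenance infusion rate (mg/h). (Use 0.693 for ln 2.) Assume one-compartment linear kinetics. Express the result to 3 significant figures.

Vd(total) = 60 kg × 0.91 L/kg = 54.60 L
LD = Vd × C = 54.60 × 0.8 = 43.68 mg
CL = 0.693 × Vd / t½ = 0.693 × 54.60 / 47.3 = 0.8000 L/h
Infusion rate = CL × Css = 0.8000 × 0.8 = 0.6400 mg/h

(a) 43.7 mg; (b) 0.640 mg/h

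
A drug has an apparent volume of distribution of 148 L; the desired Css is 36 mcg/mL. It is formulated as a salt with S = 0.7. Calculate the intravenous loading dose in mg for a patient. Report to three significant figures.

LD = Vd × C / S = 148.0 × 36.00 / 0.7 = 7611 mg

7610 mg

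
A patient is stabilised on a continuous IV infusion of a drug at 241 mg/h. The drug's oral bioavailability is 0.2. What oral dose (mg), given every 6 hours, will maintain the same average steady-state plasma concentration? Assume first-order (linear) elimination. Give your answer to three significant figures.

7230 mg

To maintain the same Css, the systemic dosing rate must be unchanged: F·D/τ = infusion rate.
D = rate × τ / F = 241 × 6 / 0.2 = 7230 mg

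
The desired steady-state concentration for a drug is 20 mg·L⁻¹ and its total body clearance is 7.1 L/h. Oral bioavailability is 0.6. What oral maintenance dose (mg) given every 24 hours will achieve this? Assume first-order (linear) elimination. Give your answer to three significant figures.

5680 mg

At steady state, dose per interval replaces the amount cleared in that interval: F·D/τ = CL·Css.
D = CL × Css × τ / F = 7.100 × 20 × 24 / 0.6 = 5680 mg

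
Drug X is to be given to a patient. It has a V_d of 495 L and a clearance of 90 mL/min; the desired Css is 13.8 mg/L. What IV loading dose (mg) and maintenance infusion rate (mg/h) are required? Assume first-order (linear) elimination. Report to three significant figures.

(a) 6830 mg; (b) 74.5 mg/h

Loading: fill Vd to C_target → 495.0 L × 13.8 mg/L = 6831 mg
CL = 90 mL/min = 90 × 0.06 = 5.400 L/h
Infusion rate = 5.400 L/h × 13.8 mg/L = 74.52 mg/h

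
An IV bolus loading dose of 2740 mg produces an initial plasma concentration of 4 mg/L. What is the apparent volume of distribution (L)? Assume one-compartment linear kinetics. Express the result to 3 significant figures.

Immediately after an IV bolus, C₀ = Dose / Vd, so Vd = Dose / C₀.
Vd = 2740 / 4 = 685.0 L

685 L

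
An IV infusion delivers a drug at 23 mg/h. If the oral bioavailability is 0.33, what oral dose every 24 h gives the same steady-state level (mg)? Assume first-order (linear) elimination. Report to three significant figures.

1670 mg

To maintain the same Css, the systemic dosing rate must be unchanged: F·D/τ = infusion rate.
D = rate × τ / F = 23 × 24 / 0.33 = 1673 mg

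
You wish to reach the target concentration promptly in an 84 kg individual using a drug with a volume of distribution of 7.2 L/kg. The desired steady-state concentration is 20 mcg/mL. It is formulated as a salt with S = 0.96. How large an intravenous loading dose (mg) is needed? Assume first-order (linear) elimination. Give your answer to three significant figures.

12600 mg

Vd = 7.2 L/kg × 84 kg = 604.8 L
LD = Vd × C / S = 604.8 × 20.00 / 0.96 = 12600 mg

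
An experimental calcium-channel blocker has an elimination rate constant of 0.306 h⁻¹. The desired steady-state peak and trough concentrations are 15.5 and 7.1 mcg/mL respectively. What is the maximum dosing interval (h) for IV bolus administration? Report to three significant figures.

2.55 h

Between IV bolus doses, concentration decays as C = C₀·e^(−kτ), so C_peak/C_trough = e^(kτ).
τ_max = ln(C_peak/C_trough) / k = ln(15.5/7.1) / 0.3060 = 0.7807 / 0.3060 = 2.551 h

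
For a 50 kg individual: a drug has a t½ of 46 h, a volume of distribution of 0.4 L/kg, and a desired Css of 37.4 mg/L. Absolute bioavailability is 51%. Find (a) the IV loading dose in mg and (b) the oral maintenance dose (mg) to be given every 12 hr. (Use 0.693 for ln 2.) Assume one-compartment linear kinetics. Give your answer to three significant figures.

(a) 748 mg; (b) 265 mg

Vd = 0.4 L/kg × 50 kg = 20.00 L
LD = Vd × C = 20.00 × 37.4 = 748.0 mg
CL = 0.693 × Vd / t½ = 0.693 × 20.00 / 46 = 0.3013 L/h
D = CL × Css × τ / F = 0.3013 × 37.4 × 12 / 0.51 = 265.1 mg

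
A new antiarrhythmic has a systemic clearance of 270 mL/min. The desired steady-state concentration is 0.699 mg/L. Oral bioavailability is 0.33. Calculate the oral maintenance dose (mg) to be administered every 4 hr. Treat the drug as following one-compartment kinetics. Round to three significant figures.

CL = 270 mL/min × 60/1000 = 16.20 L/h
At steady state, dose per interval replaces the amount cleared in that interval: F·D/τ = CL·Css.
D = CL × Css × τ / F = 16.20 × 0.699 × 4 / 0.33 = 137.3 mg

137 mg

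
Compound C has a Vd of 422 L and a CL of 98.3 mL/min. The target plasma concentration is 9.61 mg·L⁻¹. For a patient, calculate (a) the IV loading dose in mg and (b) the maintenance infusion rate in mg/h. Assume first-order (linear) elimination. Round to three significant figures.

Loading: fill Vd to C_target → 422.0 L × 9.61 mg/L = 4055 mg
CL = 98.3 mL/min = 98.3 × 0.06 = 5.898 L/h
Maintenance: replace elimination → rate = CL × Css = 5.898 × 9.61 = 56.68 mg/h

(a) 4060 mg; (b) 56.7 mg/h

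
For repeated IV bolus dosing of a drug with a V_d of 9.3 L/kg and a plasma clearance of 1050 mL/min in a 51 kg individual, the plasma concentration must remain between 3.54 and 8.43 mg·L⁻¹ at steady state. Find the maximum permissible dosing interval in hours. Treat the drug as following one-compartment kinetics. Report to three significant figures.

6.53 h

Total Vd = 9.3 × 51 = 474.3 L
CL = 1050 mL/min = 1050 × 0.06 = 63.00 L/h
k = CL / Vd = 63.00 / 474.3 = 0.1328 h⁻¹
Between IV bolus doses, concentration decays as C = C₀·e^(−kτ), so C_peak/C_trough = e^(kτ).
τ_max = ln(C_peak/C_trough) / k = ln(8.43/3.54) / 0.1328 = 0.8677 / 0.1328 = 6.534 h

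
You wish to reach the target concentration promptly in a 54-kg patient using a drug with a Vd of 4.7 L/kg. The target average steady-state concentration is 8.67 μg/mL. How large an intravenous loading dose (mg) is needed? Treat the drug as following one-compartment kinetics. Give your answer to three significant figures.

2200 mg

Vd(total) = 54 kg × 4.7 L/kg = 253.8 L
LD = Vd × C = 253.8 × 8.670 = 2200 mg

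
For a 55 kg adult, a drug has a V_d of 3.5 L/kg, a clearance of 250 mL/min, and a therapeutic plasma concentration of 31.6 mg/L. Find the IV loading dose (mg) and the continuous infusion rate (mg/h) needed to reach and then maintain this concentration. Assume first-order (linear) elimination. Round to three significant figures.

(a) 6080 mg; (b) 474 mg/h

Total Vd = 3.5 × 55 = 192.5 L
Loading dose = Vd × C = 192.5 × 31.6 = 6083 mg
Convert clearance: 250 mL/min × 60 min/h ÷ 1000 mL/L = 15.00 L/h
Maintenance infusion rate = CL × Css = 15.00 × 31.6 = 474.0 mg/h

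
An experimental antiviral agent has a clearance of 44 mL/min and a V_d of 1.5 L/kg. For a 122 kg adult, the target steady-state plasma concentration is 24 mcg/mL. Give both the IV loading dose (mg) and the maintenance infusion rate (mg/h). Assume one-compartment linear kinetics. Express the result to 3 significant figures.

Total Vd = 1.5 × 122 = 183.0 L
Loading: fill Vd to C_target → 183.0 L × 24 mg/L = 4392 mg
Convert clearance: 44 mL/min × 60 min/h ÷ 1000 mL/L = 2.640 L/h
Maintenance infusion rate = CL × Css = 2.640 × 24 = 63.36 mg/h

(a) 4390 mg; (b) 63.4 mg/h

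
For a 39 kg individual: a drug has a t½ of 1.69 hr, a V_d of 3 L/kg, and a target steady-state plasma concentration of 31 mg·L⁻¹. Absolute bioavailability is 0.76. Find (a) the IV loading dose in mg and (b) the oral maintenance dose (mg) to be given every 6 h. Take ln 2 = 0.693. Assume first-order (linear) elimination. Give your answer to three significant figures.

(a) 3630 mg; (b) 11700 mg

Vd = 3 L/kg × 39 kg = 117.0 L
LD = Vd × C = 117.0 × 31 = 3627 mg
CL = 0.693 × Vd / t½ = 0.693 × 117.0 / 1.69 = 47.98 L/h
D = CL × Css × τ / F = 47.98 × 31 × 6 / 0.76 = 11740 mg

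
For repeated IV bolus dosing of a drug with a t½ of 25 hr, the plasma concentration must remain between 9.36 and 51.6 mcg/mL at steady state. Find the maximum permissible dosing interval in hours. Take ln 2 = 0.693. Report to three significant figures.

k = 0.693 / t½ = 0.693 / 25 = 0.02772 h⁻¹
Between IV bolus doses, concentration decays as C = C₀·e^(−kτ), so C_peak/C_trough = e^(kτ).
τ_max = ln(C_peak/C_trough) / k = ln(51.6/9.36) / 0.02772 = 1.707 / 0.02772 = 61.58 h

61.6 h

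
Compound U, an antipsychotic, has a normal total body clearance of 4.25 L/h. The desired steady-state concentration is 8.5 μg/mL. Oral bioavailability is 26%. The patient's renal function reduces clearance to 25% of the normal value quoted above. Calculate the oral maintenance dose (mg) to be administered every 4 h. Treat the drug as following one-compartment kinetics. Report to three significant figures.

Patient clearance = 0.25 × 4.250 = 1.063 L/h
D = CL × Css × τ / F = 1.063 × 8.5 × 4 / 0.26 = 139.0 mg

139 mg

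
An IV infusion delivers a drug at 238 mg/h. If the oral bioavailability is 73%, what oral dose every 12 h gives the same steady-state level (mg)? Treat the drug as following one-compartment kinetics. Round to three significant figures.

To maintain the same Css, the systemic dosing rate must be unchanged: F·D/τ = infusion rate.
D = rate × τ / F = 238 × 12 / 0.73 = 3912 mg

3910 mg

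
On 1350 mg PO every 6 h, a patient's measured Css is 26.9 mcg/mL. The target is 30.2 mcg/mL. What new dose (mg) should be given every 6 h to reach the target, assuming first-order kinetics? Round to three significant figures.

1520 mg

With linear kinetics, Css is proportional to dose rate (D/τ) at fixed clearance.
D₂ = D₁ × (Css,target / Css,current) = 1350 × 30.2/26.9 = 1516 mg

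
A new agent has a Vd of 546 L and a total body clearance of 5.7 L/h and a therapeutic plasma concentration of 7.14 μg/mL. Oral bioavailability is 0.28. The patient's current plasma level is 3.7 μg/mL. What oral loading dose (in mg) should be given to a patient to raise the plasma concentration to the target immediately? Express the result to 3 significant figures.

Concentration deficit ΔC = 7.14 − 3.7 = 3.440 mg/L
LD = Vd × ΔC / F = 546.0 × 3.440 / 0.28 = 6708 mg

6710 mg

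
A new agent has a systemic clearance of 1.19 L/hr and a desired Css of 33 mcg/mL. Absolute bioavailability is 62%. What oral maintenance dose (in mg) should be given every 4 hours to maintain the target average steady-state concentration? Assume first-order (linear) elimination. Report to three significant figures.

253 mg

D = CL × Css × τ / F = 1.190 × 33 × 4 / 0.62 = 253.4 mg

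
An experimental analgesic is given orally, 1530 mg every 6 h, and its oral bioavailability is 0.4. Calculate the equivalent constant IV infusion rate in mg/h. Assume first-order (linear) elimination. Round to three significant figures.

102 mg/h

Equivalent systemic input: infusion rate = F·D/τ.
Rate = 0.4 × 1530 / 6 = 102.0 mg/h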